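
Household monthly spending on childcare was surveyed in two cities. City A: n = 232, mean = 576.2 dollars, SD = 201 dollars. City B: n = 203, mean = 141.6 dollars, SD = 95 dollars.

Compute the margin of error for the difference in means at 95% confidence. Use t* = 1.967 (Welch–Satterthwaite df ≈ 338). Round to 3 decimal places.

Standard errors of each mean: 201/√232 = 13.1963 and 95/√203 = 6.6677.
SE(x̄₁ − x̄₂) = √(13.1963² + 6.6677²) = 14.7851 for independent samples with unequal variances.
With t* = 1.967, the margin is 1.967 × 14.7851 = 29.0823.

29.082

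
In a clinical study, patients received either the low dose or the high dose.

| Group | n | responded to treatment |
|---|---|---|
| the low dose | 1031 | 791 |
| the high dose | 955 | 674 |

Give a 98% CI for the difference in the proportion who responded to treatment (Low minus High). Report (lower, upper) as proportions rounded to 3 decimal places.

p̂₁ = 791/1031 = 0.7672 and p̂₂ = 674/955 = 0.7058.
SE₁ = √(p̂₁(1−p̂₁)/n₁) = √(0.7672·0.2328/1031) = 0.01316; SE₂ = √(0.7058·0.2942/955) = 0.01475.
Independent samples: SE of the difference = √(SE₁² + SE₂²) = √(0.0001731856 + 0.0002175625) = 0.01977.
z* for 98% confidence is 2.326, so the margin of error is 2.326 × 0.01977 = 0.04599.
Point estimate p̂₁ − p̂₂ = 0.7672 − 0.7058 = 0.0614.
0.0614 ± 0.04599 → (0.015, 0.107).

(0.015, 0.107)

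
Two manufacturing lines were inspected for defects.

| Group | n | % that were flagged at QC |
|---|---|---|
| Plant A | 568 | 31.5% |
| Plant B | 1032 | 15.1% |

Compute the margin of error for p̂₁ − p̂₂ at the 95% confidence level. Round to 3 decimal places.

0.044

SE₁ = √(p̂₁(1−p̂₁)/n₁) = √(0.3150·0.6850/568) = 0.01949; SE₂ = √(0.1510·0.8490/1032) = 0.01115.
Independent samples: SE of the difference = √(SE₁² + SE₂²) = √(0.0003798601 + 0.0001243225) = 0.02245.
z* for 95% confidence is 1.960, so the margin of error is 1.960 × 0.02245 = 0.04400.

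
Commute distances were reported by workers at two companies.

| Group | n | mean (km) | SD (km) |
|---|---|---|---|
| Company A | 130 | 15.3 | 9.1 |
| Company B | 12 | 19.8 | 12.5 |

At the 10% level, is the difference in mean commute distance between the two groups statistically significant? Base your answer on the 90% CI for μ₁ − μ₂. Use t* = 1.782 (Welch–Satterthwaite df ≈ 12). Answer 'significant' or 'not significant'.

SE₁ = s₁/√n₁ = 9.1/√130 = 0.7981; SE₂ = 12.5/√12 = 3.6084.
Independent samples, unequal variances: SE_diff = √(SE₁² + SE₂²) = √(0.63696361 + 13.02055056) = 3.6956.
t* = 1.782, so margin of error = 1.782 × 3.6956 = 6.5856.
Difference in means = 15.3 − 19.8 = -4.5000.
-4.5000 ± 6.5856 → (-11.0856, 2.0856).
The interval (-11.0856, 2.0856) contains 0, so the difference is not significant.

not significant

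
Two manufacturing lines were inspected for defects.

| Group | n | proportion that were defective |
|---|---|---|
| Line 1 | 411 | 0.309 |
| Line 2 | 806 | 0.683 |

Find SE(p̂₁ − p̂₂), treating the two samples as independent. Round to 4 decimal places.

0.0281

Each SE is √(p̂(1−p̂)/n): √(0.3090·0.6910/411) = 0.02279 and √(0.6830·0.3170/806) = 0.01639.
SE(p̂₁ − p̂₂) = √(SE₁² + SE₂²) = √(0.0005193841 + 0.0002686321) = 0.02807, since the two samples are independent.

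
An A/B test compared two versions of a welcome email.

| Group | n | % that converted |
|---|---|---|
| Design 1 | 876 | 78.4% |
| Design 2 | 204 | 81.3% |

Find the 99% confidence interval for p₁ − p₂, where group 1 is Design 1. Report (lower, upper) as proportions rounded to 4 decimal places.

(-0.1079, 0.0499)

SE₁ = √(p̂₁(1−p̂₁)/n₁) = √(0.7840·0.2160/876) = 0.01390; SE₂ = √(0.8130·0.1870/204) = 0.02730.
Independent samples: SE of the difference = √(SE₁² + SE₂²) = √(0.00019321 + 0.00074529) = 0.03063.
z* for 99% confidence is 2.576, so the margin of error is 2.576 × 0.03063 = 0.07890.
Point estimate p̂₁ − p̂₂ = 0.7840 − 0.8130 = -0.0290.
-0.0290 ± 0.07890 → (-0.1079, 0.0499).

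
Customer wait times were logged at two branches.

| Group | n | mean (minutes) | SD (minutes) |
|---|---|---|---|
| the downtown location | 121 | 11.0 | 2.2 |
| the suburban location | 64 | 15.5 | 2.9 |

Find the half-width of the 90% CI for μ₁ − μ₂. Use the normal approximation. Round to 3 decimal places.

SE₁ = s₁/√n₁ = 2.2/√121 = 0.2000; SE₂ = 2.9/√64 = 0.3625.
Independent samples, unequal variances: SE_diff = √(SE₁² + SE₂²) = √(0.04 + 0.13140625) = 0.4140.
z* = 1.645, so margin of error = 1.645 × 0.4140 = 0.6810.

0.681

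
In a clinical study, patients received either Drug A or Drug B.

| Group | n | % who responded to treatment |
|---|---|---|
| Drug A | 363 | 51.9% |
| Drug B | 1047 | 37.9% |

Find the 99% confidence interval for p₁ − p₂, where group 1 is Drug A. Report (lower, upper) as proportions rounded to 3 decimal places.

The two standard errors are √(0.5190×0.4810/363) = 0.02622 and √(0.3790×0.6210/1047) = 0.01499.
Because the samples are independent, SE_diff = √(0.02622² + 0.01499²) = 0.03020.
Using z* = 2.576 for 99%, ME = 2.576 × 0.03020 = 0.07780.
p̂₁ − p̂₂ = 0.1400; interval 0.1400 ± 0.07780 gives (0.062, 0.218).

(0.062, 0.218)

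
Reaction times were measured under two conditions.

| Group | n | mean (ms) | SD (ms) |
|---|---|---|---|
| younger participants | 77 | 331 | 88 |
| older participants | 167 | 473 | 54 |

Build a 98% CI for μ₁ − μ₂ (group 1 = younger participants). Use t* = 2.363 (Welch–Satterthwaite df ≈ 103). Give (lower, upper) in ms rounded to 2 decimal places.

(-167.67, -116.33)

SE₁ = s₁/√n₁ = 88/√77 = 10.0285; SE₂ = 54/√167 = 4.1786.
Independent samples, unequal variances: SE_diff = √(SE₁² + SE₂²) = √(100.57081225 + 17.46069796) = 10.8642.
t* = 2.363, so margin of error = 2.363 × 10.8642 = 25.6721.
Difference in means = 331 − 473 = -142.0000.
-142.0000 ± 25.6721 → (-167.67, -116.33).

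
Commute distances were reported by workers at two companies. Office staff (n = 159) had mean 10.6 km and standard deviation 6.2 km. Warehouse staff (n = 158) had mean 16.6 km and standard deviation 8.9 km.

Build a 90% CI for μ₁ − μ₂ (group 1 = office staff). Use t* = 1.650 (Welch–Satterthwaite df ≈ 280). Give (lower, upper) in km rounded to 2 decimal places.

(-7.42, -4.58)

Per-group SEs: s₁/√n₁ = 6.2/√159 = 0.4917, s₂/√n₂ = 8.9/√158 = 0.7080.
Unpooled SE of the difference: √(0.24176889 + 0.501264) = 0.8620.
Margin of error = t* · SE = 1.650 × 0.8620 = 1.4223.
x̄₁ − x̄₂ = 10.6 − 16.6 = -6.0000.
CI: -6.0000 ± 1.4223 = (-7.42, -4.58).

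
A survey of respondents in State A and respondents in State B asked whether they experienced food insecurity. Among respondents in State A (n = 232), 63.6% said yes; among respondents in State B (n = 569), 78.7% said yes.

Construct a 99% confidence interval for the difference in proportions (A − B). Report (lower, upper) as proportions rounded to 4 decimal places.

Each SE is √(p̂(1−p̂)/n): √(0.6360·0.3640/232) = 0.03159 and √(0.7870·0.2130/569) = 0.01716.
SE(p̂₁ − p̂₂) = √(SE₁² + SE₂²) = √(0.0009979281 + 0.0002944656) = 0.03595, since the two samples are independent.
At 99% confidence z* = 2.576; margin = 2.576 × 0.03595 = 0.09261.
The difference is 0.6360 − 0.7870 = -0.1510, so the interval is -0.1510 ± 0.09261 = (-0.2436, -0.0584).

(-0.2436, -0.0584)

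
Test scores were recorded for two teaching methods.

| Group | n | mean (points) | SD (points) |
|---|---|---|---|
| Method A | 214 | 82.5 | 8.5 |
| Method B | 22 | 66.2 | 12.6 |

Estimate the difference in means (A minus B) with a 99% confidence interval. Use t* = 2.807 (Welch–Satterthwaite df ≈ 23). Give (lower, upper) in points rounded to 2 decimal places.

(8.59, 24.01)

Per-group SEs: s₁/√n₁ = 8.5/√214 = 0.5810, s₂/√n₂ = 12.6/√22 = 2.6863.
Unpooled SE of the difference: √(0.337561 + 7.21620769) = 2.7484.
Margin of error = t* · SE = 2.807 × 2.7484 = 7.7148.
x̄₁ − x̄₂ = 82.5 − 66.2 = 16.3000.
CI: 16.3000 ± 7.7148 = (8.59, 24.01).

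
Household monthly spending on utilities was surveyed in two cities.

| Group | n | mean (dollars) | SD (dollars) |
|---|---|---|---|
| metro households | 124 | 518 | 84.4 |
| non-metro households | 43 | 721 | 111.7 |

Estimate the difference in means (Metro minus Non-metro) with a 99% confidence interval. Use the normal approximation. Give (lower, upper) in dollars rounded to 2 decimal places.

(-251.03, -154.97)

SE₁ = s₁/√n₁ = 84.4/√124 = 7.5793; SE₂ = 111.7/√43 = 17.0341.
Independent samples, unequal variances: SE_diff = √(SE₁² + SE₂²) = √(57.44578849 + 290.16056281) = 18.6442.
z* = 2.576, so margin of error = 2.576 × 18.6442 = 48.0275.
Difference in means = 518 − 721 = -203.0000.
-203.0000 ± 48.0275 → (-251.03, -154.97).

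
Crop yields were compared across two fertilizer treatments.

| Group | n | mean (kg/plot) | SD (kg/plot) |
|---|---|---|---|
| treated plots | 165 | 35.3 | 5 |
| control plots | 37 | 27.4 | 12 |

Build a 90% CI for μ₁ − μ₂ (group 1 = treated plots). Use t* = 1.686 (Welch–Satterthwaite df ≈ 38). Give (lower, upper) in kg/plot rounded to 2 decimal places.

(4.51, 11.29)

Per-group SEs: s₁/√n₁ = 5/√165 = 0.3892, s₂/√n₂ = 12/√37 = 1.9728.
Unpooled SE of the difference: √(0.15147664 + 3.89193984) = 2.0108.
Margin of error = t* · SE = 1.686 × 2.0108 = 3.3902.
x̄₁ − x̄₂ = 35.3 − 27.4 = 7.9000.
CI: 7.9000 ± 3.3902 = (4.51, 11.29).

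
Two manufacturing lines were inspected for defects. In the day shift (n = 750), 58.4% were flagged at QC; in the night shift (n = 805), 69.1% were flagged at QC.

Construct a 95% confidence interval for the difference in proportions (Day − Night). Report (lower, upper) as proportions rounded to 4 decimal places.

(-0.1546, -0.0594)

Each SE is √(p̂(1−p̂)/n): √(0.5840·0.4160/750) = 0.01800 and √(0.6910·0.3090/805) = 0.01629.
SE(p̂₁ − p̂₂) = √(SE₁² + SE₂²) = √(0.000324 + 0.0002653641) = 0.02428, since the two samples are independent.
At 95% confidence z* = 1.960; margin = 1.960 × 0.02428 = 0.04759.
The difference is 0.5840 − 0.6910 = -0.1070, so the interval is -0.1070 ± 0.04759 = (-0.1546, -0.0594).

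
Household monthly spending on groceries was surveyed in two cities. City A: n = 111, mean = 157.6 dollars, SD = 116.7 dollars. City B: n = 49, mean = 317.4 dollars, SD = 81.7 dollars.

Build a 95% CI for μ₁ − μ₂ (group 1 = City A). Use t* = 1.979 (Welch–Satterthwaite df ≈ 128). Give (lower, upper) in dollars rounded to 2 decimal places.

SE₁ = s₁/√n₁ = 116.7/√111 = 11.0767; SE₂ = 81.7/√49 = 11.6714.
Independent samples, unequal variances: SE_diff = √(SE₁² + SE₂²) = √(122.69328289 + 136.22157796) = 16.0908.
t* = 1.979, so margin of error = 1.979 × 16.0908 = 31.8437.
Difference in means = 157.6 − 317.4 = -159.8000.
-159.8000 ± 31.8437 → (-191.64, -127.96).

(-191.64, -127.96)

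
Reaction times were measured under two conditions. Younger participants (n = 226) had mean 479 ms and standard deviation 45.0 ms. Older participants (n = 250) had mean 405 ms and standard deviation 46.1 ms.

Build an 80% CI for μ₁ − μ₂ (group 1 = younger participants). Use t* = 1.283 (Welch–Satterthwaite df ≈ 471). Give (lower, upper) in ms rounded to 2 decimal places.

(68.64, 79.36)

Per-group SEs: s₁/√n₁ = 45.0/√226 = 2.9934, s₂/√n₂ = 46.1/√250 = 2.9156.
Unpooled SE of the difference: √(8.96044356 + 8.50072336) = 4.1787.
Margin of error = t* · SE = 1.283 × 4.1787 = 5.3613.
x̄₁ − x̄₂ = 479 − 405 = 74.0000.
CI: 74.0000 ± 5.3613 = (68.64, 79.36).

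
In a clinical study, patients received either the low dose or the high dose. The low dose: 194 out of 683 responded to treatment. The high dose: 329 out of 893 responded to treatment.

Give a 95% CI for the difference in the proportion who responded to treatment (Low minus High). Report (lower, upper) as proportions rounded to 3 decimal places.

Sample proportions: 194/683 = 0.2840, 329/893 = 0.3684.
Each SE is √(p̂(1−p̂)/n): √(0.2840·0.7160/683) = 0.01725 and √(0.3684·0.6316/893) = 0.01614.
SE(p̂₁ − p̂₂) = √(SE₁² + SE₂²) = √(0.0002975625 + 0.0002604996) = 0.02362, since the two samples are independent.
At 95% confidence z* = 1.960; margin = 1.960 × 0.02362 = 0.04630.
The difference is 0.2840 − 0.3684 = -0.0844, so the interval is -0.0844 ± 0.04630 = (-0.131, -0.038).

(-0.131, -0.038)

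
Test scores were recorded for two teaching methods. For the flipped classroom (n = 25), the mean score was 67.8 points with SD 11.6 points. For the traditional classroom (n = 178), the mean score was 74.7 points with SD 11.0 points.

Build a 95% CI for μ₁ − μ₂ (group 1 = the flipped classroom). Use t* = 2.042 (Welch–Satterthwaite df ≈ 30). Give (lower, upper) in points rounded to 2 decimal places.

Per-group SEs: s₁/√n₁ = 11.6/√25 = 2.3200, s₂/√n₂ = 11.0/√178 = 0.8245.
Unpooled SE of the difference: √(5.3824 + 0.67980025) = 2.4622.
Margin of error = t* · SE = 2.042 × 2.4622 = 5.0278.
x̄₁ − x̄₂ = 67.8 − 74.7 = -6.9000.
CI: -6.9000 ± 5.0278 = (-11.93, -1.87).

(-11.93, -1.87)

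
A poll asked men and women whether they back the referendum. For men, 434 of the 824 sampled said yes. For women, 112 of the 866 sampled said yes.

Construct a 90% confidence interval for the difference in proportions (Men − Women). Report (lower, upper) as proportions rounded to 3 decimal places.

(0.363, 0.432)

p̂₁ = 434/824 = 0.5267 and p̂₂ = 112/866 = 0.1293.
SE₁ = √(p̂₁(1−p̂₁)/n₁) = √(0.5267·0.4733/824) = 0.01739; SE₂ = √(0.1293·0.8707/866) = 0.01140.
Independent samples: SE of the difference = √(SE₁² + SE₂²) = √(0.0003024121 + 0.00012996) = 0.02079.
z* for 90% confidence is 1.645, so the margin of error is 1.645 × 0.02079 = 0.03420.
Point estimate p̂₁ − p̂₂ = 0.5267 − 0.1293 = 0.3974.
0.3974 ± 0.03420 → (0.363, 0.432).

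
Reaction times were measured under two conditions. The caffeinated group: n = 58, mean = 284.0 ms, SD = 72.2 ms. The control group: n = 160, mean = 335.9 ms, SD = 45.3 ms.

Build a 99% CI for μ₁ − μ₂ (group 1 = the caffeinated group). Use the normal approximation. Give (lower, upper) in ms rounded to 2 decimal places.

Standard errors of each mean: 72.2/√58 = 9.4803 and 45.3/√160 = 3.5813.
SE(x̄₁ − x̄₂) = √(9.4803² + 3.5813²) = 10.1342 for independent samples with unequal variances.
With z* = 2.576, the margin is 2.576 × 10.1342 = 26.1057.
x̄₁ − x̄₂ = 284.0 − 335.9 = -51.9000; the interval is -51.9000 ± 26.1057 = (-78.01, -25.79).

(-78.01, -25.79)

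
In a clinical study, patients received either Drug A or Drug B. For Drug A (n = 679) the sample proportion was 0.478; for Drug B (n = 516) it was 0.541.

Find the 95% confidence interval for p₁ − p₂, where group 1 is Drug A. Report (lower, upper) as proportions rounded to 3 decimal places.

Each SE is √(p̂(1−p̂)/n): √(0.4780·0.5220/679) = 0.01917 and √(0.5410·0.4590/516) = 0.02194.
SE(p̂₁ − p̂₂) = √(SE₁² + SE₂²) = √(0.0003674889 + 0.0004813636) = 0.02914, since the two samples are independent.
At 95% confidence z* = 1.960; margin = 1.960 × 0.02914 = 0.05711.
The difference is 0.4780 − 0.5410 = -0.0630, so the interval is -0.0630 ± 0.05711 = (-0.120, -0.006).

(-0.120, -0.006)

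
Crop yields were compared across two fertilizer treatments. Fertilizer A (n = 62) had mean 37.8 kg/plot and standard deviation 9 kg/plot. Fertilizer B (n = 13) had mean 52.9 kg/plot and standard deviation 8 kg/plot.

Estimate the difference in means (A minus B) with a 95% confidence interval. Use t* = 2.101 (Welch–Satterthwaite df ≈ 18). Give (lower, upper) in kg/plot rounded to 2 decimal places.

Standard errors of each mean: 9/√62 = 1.1430 and 8/√13 = 2.2188.
SE(x̄₁ − x̄₂) = √(1.1430² + 2.2188²) = 2.4959 for independent samples with unequal variances.
With t* = 2.101, the margin is 2.101 × 2.4959 = 5.2439.
x̄₁ − x̄₂ = 37.8 − 52.9 = -15.1000; the interval is -15.1000 ± 5.2439 = (-20.34, -9.86).

(-20.34, -9.86)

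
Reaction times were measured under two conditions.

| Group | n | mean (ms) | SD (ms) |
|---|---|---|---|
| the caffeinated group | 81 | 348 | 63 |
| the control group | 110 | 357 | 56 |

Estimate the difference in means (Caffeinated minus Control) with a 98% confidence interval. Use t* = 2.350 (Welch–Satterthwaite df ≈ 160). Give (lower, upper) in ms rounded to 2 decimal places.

(-29.69, 11.69)

Per-group SEs: s₁/√n₁ = 63/√81 = 7.0000, s₂/√n₂ = 56/√110 = 5.3394.
Unpooled SE of the difference: √(49.0 + 28.50919236) = 8.8039.
Margin of error = t* · SE = 2.350 × 8.8039 = 20.6892.
x̄₁ − x̄₂ = 348 − 357 = -9.0000.
CI: -9.0000 ± 20.6892 = (-29.69, 11.69).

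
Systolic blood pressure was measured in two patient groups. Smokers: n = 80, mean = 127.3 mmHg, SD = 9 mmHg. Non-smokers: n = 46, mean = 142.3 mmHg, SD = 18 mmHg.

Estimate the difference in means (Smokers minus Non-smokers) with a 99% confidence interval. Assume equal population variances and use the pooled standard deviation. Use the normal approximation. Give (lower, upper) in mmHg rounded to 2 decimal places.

s_p = √[((n₁−1)s₁² + (n₂−1)s₂²)/(n₁+n₂−2)] = √[(79·9² + 45·18²)/124] = 13.0071.
SE = 13.0071·√(1/80 + 1/46) = 2.4068.
With z* = 2.576, margin = 2.576 × 2.4068 = 6.1999.
x̄₁ − x̄₂ = 127.3 − 142.3 = -15.0000; interval -15.0000 ± 6.1999 = (-21.20, -8.80).

(-21.20, -8.80)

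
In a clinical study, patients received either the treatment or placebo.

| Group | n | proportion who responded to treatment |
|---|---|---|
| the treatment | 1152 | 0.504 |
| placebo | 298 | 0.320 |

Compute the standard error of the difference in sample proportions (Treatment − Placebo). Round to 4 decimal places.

0.0308

Each SE is √(p̂(1−p̂)/n): √(0.5040·0.4960/1152) = 0.01473 and √(0.3200·0.6800/298) = 0.02702.
SE(p̂₁ − p̂₂) = √(SE₁² + SE₂²) = √(0.0002169729 + 0.0007300804) = 0.03077, since the two samples are independent.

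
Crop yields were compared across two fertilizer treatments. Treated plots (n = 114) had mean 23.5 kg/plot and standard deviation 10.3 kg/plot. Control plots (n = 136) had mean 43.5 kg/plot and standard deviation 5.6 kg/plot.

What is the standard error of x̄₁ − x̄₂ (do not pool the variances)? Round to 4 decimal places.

1.0776

Per-group SEs: s₁/√n₁ = 10.3/√114 = 0.9647, s₂/√n₂ = 5.6/√136 = 0.4802.
Unpooled SE of the difference: √(0.93064609 + 0.23059204) = 1.0776.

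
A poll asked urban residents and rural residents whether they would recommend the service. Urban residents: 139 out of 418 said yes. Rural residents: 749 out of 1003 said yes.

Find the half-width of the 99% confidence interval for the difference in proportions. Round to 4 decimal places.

First, p̂₁ = 139/418 = 0.3325; p̂₂ = 749/1003 = 0.7468.
The two standard errors are √(0.3325×0.6675/418) = 0.02304 and √(0.7468×0.2532/1003) = 0.01373.
Because the samples are independent, SE_diff = √(0.02304² + 0.01373²) = 0.02682.
Using z* = 2.576 for 99%, ME = 2.576 × 0.02682 = 0.06909.

0.0691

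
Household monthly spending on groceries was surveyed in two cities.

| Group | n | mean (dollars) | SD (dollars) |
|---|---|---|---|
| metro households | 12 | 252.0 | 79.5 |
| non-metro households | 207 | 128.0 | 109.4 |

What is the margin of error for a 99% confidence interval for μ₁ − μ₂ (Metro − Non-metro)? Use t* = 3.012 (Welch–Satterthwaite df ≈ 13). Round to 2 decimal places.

72.82

Per-group SEs: s₁/√n₁ = 79.5/√12 = 22.9497, s₂/√n₂ = 109.4/√207 = 7.6038.
Unpooled SE of the difference: √(526.68873009 + 57.81777444) = 24.1766.
Margin of error = t* · SE = 3.012 × 24.1766 = 72.8199.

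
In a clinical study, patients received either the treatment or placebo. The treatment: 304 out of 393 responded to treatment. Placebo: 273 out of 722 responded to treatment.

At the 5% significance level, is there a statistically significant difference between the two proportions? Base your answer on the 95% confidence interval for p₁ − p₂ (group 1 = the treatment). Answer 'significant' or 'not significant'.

significant

First, p̂₁ = 304/393 = 0.7735; p̂₂ = 273/722 = 0.3781.
The two standard errors are √(0.7735×0.2265/393) = 0.02111 and √(0.3781×0.6219/722) = 0.01805.
Because the samples are independent, SE_diff = √(0.02111² + 0.01805²) = 0.02777.
Using z* = 1.960 for 95%, ME = 1.960 × 0.02777 = 0.05443.
p̂₁ − p̂₂ = 0.3954; interval 0.3954 ± 0.05443 gives (0.34097, 0.44983).
The interval (0.34097, 0.44983) does not contain 0, so the difference is significant.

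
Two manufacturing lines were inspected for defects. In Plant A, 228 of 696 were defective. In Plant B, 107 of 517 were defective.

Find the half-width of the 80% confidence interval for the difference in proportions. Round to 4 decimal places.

0.0323

Sample proportions: 228/696 = 0.3276, 107/517 = 0.2070.
Each SE is √(p̂(1−p̂)/n): √(0.3276·0.6724/696) = 0.01779 and √(0.2070·0.7930/517) = 0.01782.
SE(p̂₁ − p̂₂) = √(SE₁² + SE₂²) = √(0.0003164841 + 0.0003175524) = 0.02518, since the two samples are independent.
At 80% confidence z* = 1.282; margin = 1.282 × 0.02518 = 0.03228.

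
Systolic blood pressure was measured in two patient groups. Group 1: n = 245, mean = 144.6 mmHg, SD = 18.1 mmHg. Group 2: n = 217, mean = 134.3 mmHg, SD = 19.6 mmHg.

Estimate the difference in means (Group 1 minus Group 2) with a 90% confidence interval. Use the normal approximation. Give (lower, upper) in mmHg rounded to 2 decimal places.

(7.40, 13.20)

SE₁ = s₁/√n₁ = 18.1/√245 = 1.1564; SE₂ = 19.6/√217 = 1.3305.
Independent samples, unequal variances: SE_diff = √(SE₁² + SE₂²) = √(1.33726096 + 1.77023025) = 1.7628.
z* = 1.645, so margin of error = 1.645 × 1.7628 = 2.8998.
Difference in means = 144.6 − 134.3 = 10.3000.
10.3000 ± 2.8998 → (7.40, 13.20).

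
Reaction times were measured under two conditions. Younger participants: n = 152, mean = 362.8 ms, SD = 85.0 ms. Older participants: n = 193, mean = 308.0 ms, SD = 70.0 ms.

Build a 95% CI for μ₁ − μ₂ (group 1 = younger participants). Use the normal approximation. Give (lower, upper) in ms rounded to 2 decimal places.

Per-group SEs: s₁/√n₁ = 85.0/√152 = 6.8944, s₂/√n₂ = 70.0/√193 = 5.0387.
Unpooled SE of the difference: √(47.53275136 + 25.38849769) = 8.5394.
Margin of error = z* · SE = 1.960 × 8.5394 = 16.7372.
x̄₁ − x̄₂ = 362.8 − 308.0 = 54.8000.
CI: 54.8000 ± 16.7372 = (38.06, 71.54).

(38.06, 71.54)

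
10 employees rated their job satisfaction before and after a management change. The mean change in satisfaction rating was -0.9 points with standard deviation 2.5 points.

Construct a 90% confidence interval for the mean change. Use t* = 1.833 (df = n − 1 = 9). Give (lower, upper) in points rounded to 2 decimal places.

This is a matched-pairs design, so SE = s_d/√n = 2.5/√10 = 0.7906.
Margin = 1.833 × 0.7906 = 1.4492; the interval is -0.9 ± 1.4492 = (-2.35, 0.55).

(-2.35, 0.55)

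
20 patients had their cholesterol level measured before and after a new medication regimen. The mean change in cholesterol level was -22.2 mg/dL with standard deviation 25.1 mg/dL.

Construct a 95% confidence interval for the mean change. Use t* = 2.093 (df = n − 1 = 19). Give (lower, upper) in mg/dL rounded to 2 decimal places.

This is a matched-pairs design, so SE = s_d/√n = 25.1/√20 = 5.6125.
Margin = 2.093 × 5.6125 = 11.7470; the interval is -22.2 ± 11.7470 = (-33.95, -10.45).

(-33.95, -10.45)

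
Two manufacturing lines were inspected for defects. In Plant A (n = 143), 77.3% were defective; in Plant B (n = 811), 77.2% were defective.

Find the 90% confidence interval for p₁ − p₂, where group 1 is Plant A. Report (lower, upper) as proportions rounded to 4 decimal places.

(-0.0615, 0.0635)

Each SE is √(p̂(1−p̂)/n): √(0.7730·0.2270/143) = 0.03503 and √(0.7720·0.2280/811) = 0.01473.
SE(p̂₁ − p̂₂) = √(SE₁² + SE₂²) = √(0.0012271009 + 0.0002169729) = 0.03800, since the two samples are independent.
At 90% confidence z* = 1.645; margin = 1.645 × 0.03800 = 0.06251.
The difference is 0.7730 − 0.7720 = 0.0010, so the interval is 0.0010 ± 0.06251 = (-0.0615, 0.0635).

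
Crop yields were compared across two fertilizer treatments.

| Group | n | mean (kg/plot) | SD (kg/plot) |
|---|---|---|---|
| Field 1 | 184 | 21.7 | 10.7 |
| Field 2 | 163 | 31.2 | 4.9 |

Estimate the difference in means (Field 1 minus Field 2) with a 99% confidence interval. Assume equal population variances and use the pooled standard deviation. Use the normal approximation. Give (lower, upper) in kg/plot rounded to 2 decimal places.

(-11.85, -7.15)

Pooled variance s_p² = [183·10.7² + 162·4.9²] / (184+163−2) = 72.0037, so s_p = 8.4855.
SE_diff = s_p·√(1/n₁ + 1/n₂) = 8.4855·√(1/184 + 1/163) = 0.9127.
z* = 2.576; margin = 2.576 × 0.9127 = 2.3511.
Difference = 21.7 − 31.2 = -9.5000.
-9.5000 ± 2.3511 → (-11.85, -7.15).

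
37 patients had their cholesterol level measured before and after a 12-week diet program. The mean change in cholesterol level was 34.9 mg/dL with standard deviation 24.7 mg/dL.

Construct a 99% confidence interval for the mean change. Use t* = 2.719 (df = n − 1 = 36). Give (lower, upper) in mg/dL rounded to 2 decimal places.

Paired design: SE = s_d/√n = 24.7/√37 = 4.0607.
t* = 2.719; margin of error = 2.719 × 4.0607 = 11.0410.
34.9 ± 11.0410 → (23.86, 45.94).

(23.86, 45.94)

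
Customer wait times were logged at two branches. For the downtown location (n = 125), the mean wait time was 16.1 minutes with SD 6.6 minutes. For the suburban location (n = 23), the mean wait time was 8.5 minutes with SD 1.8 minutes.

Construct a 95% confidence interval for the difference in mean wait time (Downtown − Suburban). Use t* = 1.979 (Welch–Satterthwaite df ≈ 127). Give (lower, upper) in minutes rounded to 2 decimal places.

(6.22, 8.98)

Standard errors of each mean: 6.6/√125 = 0.5903 and 1.8/√23 = 0.3753.
SE(x̄₁ − x̄₂) = √(0.5903² + 0.3753²) = 0.6995 for independent samples with unequal variances.
With t* = 1.979, the margin is 1.979 × 0.6995 = 1.3843.
x̄₁ − x̄₂ = 16.1 − 8.5 = 7.6000; the interval is 7.6000 ± 1.3843 = (6.22, 8.98).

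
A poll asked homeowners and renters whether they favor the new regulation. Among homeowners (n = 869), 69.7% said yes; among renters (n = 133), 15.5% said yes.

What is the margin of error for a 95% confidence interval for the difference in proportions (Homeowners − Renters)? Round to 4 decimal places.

SE₁ = √(p̂₁(1−p̂₁)/n₁) = √(0.6970·0.3030/869) = 0.01559; SE₂ = √(0.1550·0.8450/133) = 0.03138.
Independent samples: SE of the difference = √(SE₁² + SE₂²) = √(0.0002430481 + 0.0009847044) = 0.03504.
z* for 95% confidence is 1.960, so the margin of error is 1.960 × 0.03504 = 0.06868.

0.0687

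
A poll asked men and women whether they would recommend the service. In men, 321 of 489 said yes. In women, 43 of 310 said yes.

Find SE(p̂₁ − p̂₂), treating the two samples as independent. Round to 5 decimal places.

0.02910

Sample proportions: 321/489 = 0.6564, 43/310 = 0.1387.
Each SE is √(p̂(1−p̂)/n): √(0.6564·0.3436/489) = 0.02148 and √(0.1387·0.8613/310) = 0.01963.
SE(p̂₁ − p̂₂) = √(SE₁² + SE₂²) = √(0.0004613904 + 0.0003853369) = 0.02910, since the two samples are independent.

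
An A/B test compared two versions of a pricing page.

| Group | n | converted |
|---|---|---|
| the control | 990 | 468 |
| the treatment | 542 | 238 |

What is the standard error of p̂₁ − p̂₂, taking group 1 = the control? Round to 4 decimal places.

Sample proportions: 468/990 = 0.4727, 238/542 = 0.4391.
Each SE is √(p̂(1−p̂)/n): √(0.4727·0.5273/990) = 0.01587 and √(0.4391·0.5609/542) = 0.02132.
SE(p̂₁ − p̂₂) = √(SE₁² + SE₂²) = √(0.0002518569 + 0.0004545424) = 0.02658, since the two samples are independent.

0.0266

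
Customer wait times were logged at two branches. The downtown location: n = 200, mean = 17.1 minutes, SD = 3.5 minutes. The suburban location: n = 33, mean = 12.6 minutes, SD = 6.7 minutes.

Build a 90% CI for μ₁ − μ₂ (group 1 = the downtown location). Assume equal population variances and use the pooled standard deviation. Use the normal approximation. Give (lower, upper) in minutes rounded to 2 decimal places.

Pooled variance s_p² = [199·3.5² + 32·6.7²] / (200+33−2) = 16.7716, so s_p = 4.0953.
SE_diff = s_p·√(1/n₁ + 1/n₂) = 4.0953·√(1/200 + 1/33) = 0.7695.
z* = 1.645; margin = 1.645 × 0.7695 = 1.2658.
Difference = 17.1 − 12.6 = 4.5000.
4.5000 ± 1.2658 → (3.23, 5.77).

(3.23, 5.77)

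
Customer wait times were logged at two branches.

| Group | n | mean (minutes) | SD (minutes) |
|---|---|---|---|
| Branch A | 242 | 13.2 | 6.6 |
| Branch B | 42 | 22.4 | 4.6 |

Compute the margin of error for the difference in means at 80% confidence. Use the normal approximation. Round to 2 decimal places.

Per-group SEs: s₁/√n₁ = 6.6/√242 = 0.4243, s₂/√n₂ = 4.6/√42 = 0.7098.
Unpooled SE of the difference: √(0.18003049 + 0.50381604) = 0.8270.
Margin of error = z* · SE = 1.282 × 0.8270 = 1.0602.

1.06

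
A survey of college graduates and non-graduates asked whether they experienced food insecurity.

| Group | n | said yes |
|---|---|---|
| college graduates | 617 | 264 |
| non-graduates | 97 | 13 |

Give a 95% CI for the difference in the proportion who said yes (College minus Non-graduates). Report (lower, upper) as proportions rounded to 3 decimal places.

(0.216, 0.372)

p̂₁ = 264/617 = 0.4279 and p̂₂ = 13/97 = 0.1340.
SE₁ = √(p̂₁(1−p̂₁)/n₁) = √(0.4279·0.5721/617) = 0.01992; SE₂ = √(0.1340·0.8660/97) = 0.03459.
Independent samples: SE of the difference = √(SE₁² + SE₂²) = √(0.0003968064 + 0.0011964681) = 0.03992.
z* for 95% confidence is 1.960, so the margin of error is 1.960 × 0.03992 = 0.07824.
Point estimate p̂₁ − p̂₂ = 0.4279 − 0.1340 = 0.2939.
0.2939 ± 0.07824 → (0.216, 0.372).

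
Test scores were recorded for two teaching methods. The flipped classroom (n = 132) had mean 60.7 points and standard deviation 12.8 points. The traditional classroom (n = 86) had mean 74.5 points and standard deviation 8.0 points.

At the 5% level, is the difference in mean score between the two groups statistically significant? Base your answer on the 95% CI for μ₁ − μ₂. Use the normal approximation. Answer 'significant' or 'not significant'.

significant

Standard errors of each mean: 12.8/√132 = 1.1141 and 8.0/√86 = 0.8627.
SE(x̄₁ − x̄₂) = √(1.1141² + 0.8627²) = 1.4091 for independent samples with unequal variances.
With z* = 1.960, the margin is 1.960 × 1.4091 = 2.7618.
x̄₁ − x̄₂ = 60.7 − 74.5 = -13.8000; the interval is -13.8000 ± 2.7618 = (-16.5618, -11.0382).
The interval (-16.5618, -11.0382) does not contain 0, so the difference is significant.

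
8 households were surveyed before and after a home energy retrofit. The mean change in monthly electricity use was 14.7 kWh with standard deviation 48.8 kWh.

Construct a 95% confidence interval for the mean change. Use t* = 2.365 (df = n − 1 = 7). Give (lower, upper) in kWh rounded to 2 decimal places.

Paired design: SE = s_d/√n = 48.8/√8 = 17.2534.
t* = 2.365; margin of error = 2.365 × 17.2534 = 40.8043.
14.7 ± 40.8043 → (-26.10, 55.50).

(-26.10, 55.50)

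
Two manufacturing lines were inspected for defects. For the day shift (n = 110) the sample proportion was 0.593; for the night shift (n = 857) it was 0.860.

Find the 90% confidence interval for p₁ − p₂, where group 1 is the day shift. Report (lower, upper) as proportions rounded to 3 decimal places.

SE₁ = √(p̂₁(1−p̂₁)/n₁) = √(0.5930·0.4070/110) = 0.04684; SE₂ = √(0.8600·0.1400/857) = 0.01185.
Independent samples: SE of the difference = √(SE₁² + SE₂²) = √(0.0021939856 + 0.0001404225) = 0.04832.
z* for 90% confidence is 1.645, so the margin of error is 1.645 × 0.04832 = 0.07949.
Point estimate p̂₁ − p̂₂ = 0.5930 − 0.8600 = -0.2670.
-0.2670 ± 0.07949 → (-0.346, -0.188).

(-0.346, -0.188)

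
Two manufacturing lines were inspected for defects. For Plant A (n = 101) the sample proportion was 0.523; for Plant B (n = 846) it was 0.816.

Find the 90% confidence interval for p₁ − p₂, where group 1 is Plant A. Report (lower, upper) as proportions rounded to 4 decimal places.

(-0.3776, -0.2084)

The two standard errors are √(0.5230×0.4770/101) = 0.04970 and √(0.8160×0.1840/846) = 0.01332.
Because the samples are independent, SE_diff = √(0.04970² + 0.01332²) = 0.05145.
Using z* = 1.645 for 90%, ME = 1.645 × 0.05145 = 0.08464.
p̂₁ − p̂₂ = -0.2930; interval -0.2930 ± 0.08464 gives (-0.3776, -0.2084).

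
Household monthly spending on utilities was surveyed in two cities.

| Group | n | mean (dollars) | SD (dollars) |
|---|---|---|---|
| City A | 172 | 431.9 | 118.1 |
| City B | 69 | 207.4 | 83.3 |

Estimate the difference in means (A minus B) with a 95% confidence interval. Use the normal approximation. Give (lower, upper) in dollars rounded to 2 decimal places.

Standard errors of each mean: 118.1/√172 = 9.0050 and 83.3/√69 = 10.0281.
SE(x̄₁ − x̄₂) = √(9.0050² + 10.0281²) = 13.4779 for independent samples with unequal variances.
With z* = 1.960, the margin is 1.960 × 13.4779 = 26.4167.
x̄₁ − x̄₂ = 431.9 − 207.4 = 224.5000; the interval is 224.5000 ± 26.4167 = (198.08, 250.92).

(198.08, 250.92)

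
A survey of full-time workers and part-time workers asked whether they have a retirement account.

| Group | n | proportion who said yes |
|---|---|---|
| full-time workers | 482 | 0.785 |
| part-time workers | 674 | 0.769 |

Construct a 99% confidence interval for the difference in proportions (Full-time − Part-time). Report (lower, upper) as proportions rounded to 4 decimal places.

(-0.0478, 0.0798)

SE₁ = √(p̂₁(1−p̂₁)/n₁) = √(0.7850·0.2150/482) = 0.01871; SE₂ = √(0.7690·0.2310/674) = 0.01623.
Independent samples: SE of the difference = √(SE₁² + SE₂²) = √(0.0003500641 + 0.0002634129) = 0.02477.
z* for 99% confidence is 2.576, so the margin of error is 2.576 × 0.02477 = 0.06381.
Point estimate p̂₁ − p̂₂ = 0.7850 − 0.7690 = 0.0160.
0.0160 ± 0.06381 → (-0.0478, 0.0798).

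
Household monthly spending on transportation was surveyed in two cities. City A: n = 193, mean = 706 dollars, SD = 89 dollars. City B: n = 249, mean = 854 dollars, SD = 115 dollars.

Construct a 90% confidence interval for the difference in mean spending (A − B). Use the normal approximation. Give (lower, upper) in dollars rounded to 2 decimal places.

(-163.96, -132.04)

SE₁ = s₁/√n₁ = 89/√193 = 6.4064; SE₂ = 115/√249 = 7.2878.
Independent samples, unequal variances: SE_diff = √(SE₁² + SE₂²) = √(41.04196096 + 53.11202884) = 9.7033.
z* = 1.645, so margin of error = 1.645 × 9.7033 = 15.9619.
Difference in means = 706 − 854 = -148.0000.
-148.0000 ± 15.9619 → (-163.96, -132.04).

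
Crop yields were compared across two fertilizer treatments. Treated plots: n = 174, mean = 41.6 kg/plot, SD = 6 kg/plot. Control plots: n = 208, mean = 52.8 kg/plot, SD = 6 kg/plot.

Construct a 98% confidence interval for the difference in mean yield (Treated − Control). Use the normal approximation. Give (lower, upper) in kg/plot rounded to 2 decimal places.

(-12.63, -9.77)

Standard errors of each mean: 6/√174 = 0.4549 and 6/√208 = 0.4160.
SE(x̄₁ − x̄₂) = √(0.4549² + 0.4160²) = 0.6164 for independent samples with unequal variances.
With z* = 2.326, the margin is 2.326 × 0.6164 = 1.4337.
x̄₁ − x̄₂ = 41.6 − 52.8 = -11.2000; the interval is -11.2000 ± 1.4337 = (-12.63, -9.77).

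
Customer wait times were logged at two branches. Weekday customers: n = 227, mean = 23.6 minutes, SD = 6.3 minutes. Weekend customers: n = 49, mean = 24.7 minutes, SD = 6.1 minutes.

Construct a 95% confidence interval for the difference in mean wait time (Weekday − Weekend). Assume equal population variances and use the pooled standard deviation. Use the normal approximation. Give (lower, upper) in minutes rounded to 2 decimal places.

(-3.03, 0.83)

s_p = √[((n₁−1)s₁² + (n₂−1)s₂²)/(n₁+n₂−2)] = √[(226·6.3² + 48·6.1²)/274] = 6.2654.
SE = 6.2654·√(1/227 + 1/49) = 0.9869.
With z* = 1.960, margin = 1.960 × 0.9869 = 1.9343.
x̄₁ − x̄₂ = 23.6 − 24.7 = -1.1000; interval -1.1000 ± 1.9343 = (-3.03, 0.83).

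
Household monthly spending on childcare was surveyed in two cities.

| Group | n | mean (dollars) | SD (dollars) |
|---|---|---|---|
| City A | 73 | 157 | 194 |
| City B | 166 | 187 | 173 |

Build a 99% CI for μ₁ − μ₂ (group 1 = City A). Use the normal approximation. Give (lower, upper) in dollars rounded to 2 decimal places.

SE₁ = s₁/√n₁ = 194/√73 = 22.7060; SE₂ = 173/√166 = 13.4274.
Independent samples, unequal variances: SE_diff = √(SE₁² + SE₂²) = √(515.562436 + 180.29507076) = 26.3791.
z* = 2.576, so margin of error = 2.576 × 26.3791 = 67.9526.
Difference in means = 157 − 187 = -30.0000.
-30.0000 ± 67.9526 → (-97.95, 37.95).

(-97.95, 37.95)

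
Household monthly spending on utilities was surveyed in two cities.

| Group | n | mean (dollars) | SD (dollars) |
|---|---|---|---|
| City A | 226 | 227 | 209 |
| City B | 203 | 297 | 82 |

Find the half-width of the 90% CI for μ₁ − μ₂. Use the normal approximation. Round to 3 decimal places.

24.752

Per-group SEs: s₁/√n₁ = 209/√226 = 13.9025, s₂/√n₂ = 82/√203 = 5.7553.
Unpooled SE of the difference: √(193.27950625 + 33.12347809) = 15.0467.
Margin of error = z* · SE = 1.645 × 15.0467 = 24.7518.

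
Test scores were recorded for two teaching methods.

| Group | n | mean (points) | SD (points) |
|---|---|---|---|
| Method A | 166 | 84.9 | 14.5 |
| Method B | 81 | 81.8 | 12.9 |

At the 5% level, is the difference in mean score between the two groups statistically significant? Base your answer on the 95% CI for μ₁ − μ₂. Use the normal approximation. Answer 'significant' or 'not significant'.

not significant

SE₁ = s₁/√n₁ = 14.5/√166 = 1.1254; SE₂ = 12.9/√81 = 1.4333.
Independent samples, unequal variances: SE_diff = √(SE₁² + SE₂²) = √(1.26652516 + 2.05434889) = 1.8223.
z* = 1.960, so margin of error = 1.960 × 1.8223 = 3.5717.
Difference in means = 84.9 − 81.8 = 3.1000.
3.1000 ± 3.5717 → (-0.4717, 6.6717).
The interval (-0.4717, 6.6717) contains 0, so the difference is not significant.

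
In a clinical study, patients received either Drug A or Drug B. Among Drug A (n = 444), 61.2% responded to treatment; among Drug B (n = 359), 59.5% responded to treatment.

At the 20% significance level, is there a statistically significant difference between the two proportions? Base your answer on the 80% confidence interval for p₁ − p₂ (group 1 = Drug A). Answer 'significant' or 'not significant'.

not significant

Each SE is √(p̂(1−p̂)/n): √(0.6120·0.3880/444) = 0.02313 and √(0.5950·0.4050/359) = 0.02591.
SE(p̂₁ − p̂₂) = √(SE₁² + SE₂²) = √(0.0005349969 + 0.0006713281) = 0.03473, since the two samples are independent.
At 80% confidence z* = 1.282; margin = 1.282 × 0.03473 = 0.04452.
The difference is 0.6120 − 0.5950 = 0.0170, so the interval is 0.0170 ± 0.04452 = (-0.02752, 0.06152).
The interval (-0.02752, 0.06152) contains 0, so the difference is not significant.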